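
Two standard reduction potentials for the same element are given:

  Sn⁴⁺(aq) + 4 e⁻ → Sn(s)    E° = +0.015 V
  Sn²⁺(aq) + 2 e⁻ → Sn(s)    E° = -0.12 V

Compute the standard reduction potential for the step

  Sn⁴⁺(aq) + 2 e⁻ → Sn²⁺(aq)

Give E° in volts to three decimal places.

Sequential free energies add, so n₃E°₃ = n₁E°₁ + n₂E°₂.
With n₃ = 4, and the known step contributing 2×(-0.12) V, the unknown satisfies 2·E° = 4×(+0.015) − 2×(-0.12) = +0.300.
E° = +0.300 / 2 = +0.150 V.

+0.150 V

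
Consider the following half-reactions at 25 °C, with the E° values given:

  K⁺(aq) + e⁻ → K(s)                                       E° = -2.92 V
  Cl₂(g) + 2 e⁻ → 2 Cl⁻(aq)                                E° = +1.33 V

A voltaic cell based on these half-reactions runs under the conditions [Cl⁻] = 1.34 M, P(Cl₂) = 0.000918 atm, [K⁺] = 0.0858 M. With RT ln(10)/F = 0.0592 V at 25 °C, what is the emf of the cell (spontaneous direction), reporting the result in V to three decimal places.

+4.216 V

Cl₂/Cl⁻ is the cathode (higher E°), K⁺/K the anode: E°cell = +1.33 − (-2.92) = +4.25 V, n = 2.
Overall: Cl₂(g) + 2 K(s) → 2 Cl⁻(aq) + 2 K⁺(aq)
Q = [Cl⁻]^2·[K⁺]^2 / (P(Cl₂)); log Q = 1.158.
E = E° − (0.0592/n) log Q = +4.25 − (0.0592/2)(1.158) = +4.216 V.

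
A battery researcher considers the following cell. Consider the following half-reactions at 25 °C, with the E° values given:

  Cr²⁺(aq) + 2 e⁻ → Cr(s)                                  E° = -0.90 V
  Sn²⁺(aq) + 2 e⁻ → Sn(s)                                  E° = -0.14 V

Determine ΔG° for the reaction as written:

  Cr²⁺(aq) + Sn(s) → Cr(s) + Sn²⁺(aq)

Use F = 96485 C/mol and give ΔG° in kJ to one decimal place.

+146.7 kJ

As written, Cr²⁺/Cr is reduced (cathode) and Sn²⁺/Sn is oxidised (anode), so E°cell = (-0.90) − (-0.14) = -0.76 V.
Balancing electrons gives n = 2.
ΔG° = −nFE° = −(2)(96485)(-0.76) = 146,657 J = +146.7 kJ.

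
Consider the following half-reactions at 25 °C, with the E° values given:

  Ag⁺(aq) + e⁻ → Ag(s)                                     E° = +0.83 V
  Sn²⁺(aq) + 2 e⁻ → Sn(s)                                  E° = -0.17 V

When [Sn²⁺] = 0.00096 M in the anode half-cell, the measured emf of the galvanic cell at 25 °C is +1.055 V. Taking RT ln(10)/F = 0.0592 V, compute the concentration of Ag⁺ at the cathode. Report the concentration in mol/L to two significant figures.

Ag⁺/Ag is the cathode, Sn²⁺/Sn the anode: E°cell = +1.00 V, n = 2.
Overall reaction: 2 Ag⁺(aq) + Sn(s) → 2 Ag(s) + Sn²⁺(aq); Q = [Sn²⁺]^1/[Ag⁺]^2.
From E = E° − (0.0592/n) log Q: log Q = (E° − E)·n/0.0592 = (+1.00 − (+1.055))·2/0.0592 = -1.8581.
So 2·log[Ag⁺] = 1·log(0.00096) − log Q = -3.0177 − (-1.8581) = -1.1596; log[Ag⁺] = -1.1596 / 2 = -0.5798; [Ag⁺] = 10^(-0.5798) ≈ 0.26 M.

0.26 M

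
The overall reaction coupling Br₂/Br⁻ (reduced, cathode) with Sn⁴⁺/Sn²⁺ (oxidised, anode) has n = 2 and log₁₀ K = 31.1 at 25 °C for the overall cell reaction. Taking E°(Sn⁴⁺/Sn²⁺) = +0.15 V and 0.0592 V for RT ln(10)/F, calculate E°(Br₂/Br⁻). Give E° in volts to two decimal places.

+1.07 V

E°cell = (0.0592/n)·log K = (0.0592/2)(31.1) = +0.921 V.
Since Br₂/Br⁻ is the cathode and Sn⁴⁺/Sn²⁺ the anode, E°cell = E°(Br₂/Br⁻) − E°(Sn⁴⁺/Sn²⁺).
So E°(Br₂/Br⁻) = E°cell + E°(Sn⁴⁺/Sn²⁺) = +0.921 + (+0.15) = +1.07 V.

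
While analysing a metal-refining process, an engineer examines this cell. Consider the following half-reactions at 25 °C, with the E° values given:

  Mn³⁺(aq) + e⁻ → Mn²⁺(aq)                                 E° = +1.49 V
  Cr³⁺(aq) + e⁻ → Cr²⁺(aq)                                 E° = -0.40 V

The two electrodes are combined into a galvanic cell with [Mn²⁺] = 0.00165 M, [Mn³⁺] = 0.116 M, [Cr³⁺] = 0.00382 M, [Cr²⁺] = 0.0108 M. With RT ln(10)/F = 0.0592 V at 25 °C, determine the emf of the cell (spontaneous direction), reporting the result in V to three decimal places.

Mn³⁺/Mn²⁺ is the cathode (higher E°), Cr³⁺/Cr²⁺ the anode: E°cell = +1.49 − (-0.40) = +1.89 V, n = 1.
Overall: Mn³⁺(aq) + Cr²⁺(aq) → Mn²⁺(aq) + Cr³⁺(aq)
Q = [Mn²⁺]·[Cr³⁺] / ([Mn³⁺]·[Cr²⁺]); log Q = -2.298.
E = E° − (0.0592/n) log Q = +1.89 − (0.0592/1)(-2.298) = +2.026 V.

+2.026 V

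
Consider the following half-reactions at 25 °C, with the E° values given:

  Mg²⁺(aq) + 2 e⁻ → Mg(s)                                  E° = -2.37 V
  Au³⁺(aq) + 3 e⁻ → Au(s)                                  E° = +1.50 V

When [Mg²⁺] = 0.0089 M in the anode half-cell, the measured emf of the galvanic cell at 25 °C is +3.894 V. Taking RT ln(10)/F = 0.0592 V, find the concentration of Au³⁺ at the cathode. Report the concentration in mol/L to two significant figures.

Au³⁺/Au is the cathode, Mg²⁺/Mg the anode: E°cell = +3.87 V, n = 6.
Overall reaction: 2 Au³⁺(aq) + 3 Mg(s) → 2 Au(s) + 3 Mg²⁺(aq); Q = [Mg²⁺]^3/[Au³⁺]^2.
From E = E° − (0.0592/n) log Q: log Q = (E° − E)·n/0.0592 = (+3.87 − (+3.894))·6/0.0592 = -2.4324.
So 2·log[Au³⁺] = 3·log(0.0089) − log Q = -6.1518 − (-2.4324) = -3.7194; log[Au³⁺] = -3.7194 / 2 = -1.8597; [Au³⁺] = 10^(-1.8597) ≈ 0.014 M.

0.014 M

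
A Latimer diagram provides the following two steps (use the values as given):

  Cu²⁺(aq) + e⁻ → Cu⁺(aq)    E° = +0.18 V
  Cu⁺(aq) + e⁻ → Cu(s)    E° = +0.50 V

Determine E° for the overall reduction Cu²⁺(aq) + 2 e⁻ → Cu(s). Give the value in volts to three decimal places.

+0.340 V

Adding the free-energy changes (−nFE°) of the two steps gives −n₃FE°₃ = −n₁FE°₁ − n₂FE°₂.
E°₃ = (1×+0.18 + 1×+0.50) / 2 = (+0.680) / 2 = +0.340 V.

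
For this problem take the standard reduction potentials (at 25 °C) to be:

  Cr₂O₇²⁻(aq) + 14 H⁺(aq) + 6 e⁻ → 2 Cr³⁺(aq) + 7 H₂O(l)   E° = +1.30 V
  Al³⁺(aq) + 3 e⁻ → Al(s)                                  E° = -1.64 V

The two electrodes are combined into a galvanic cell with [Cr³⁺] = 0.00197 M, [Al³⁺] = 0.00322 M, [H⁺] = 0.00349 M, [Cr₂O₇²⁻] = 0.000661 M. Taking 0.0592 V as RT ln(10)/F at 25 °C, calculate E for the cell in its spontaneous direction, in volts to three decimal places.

+2.672 V

Cr₂O₇²⁻/Cr³⁺ is the cathode (higher E°), Al³⁺/Al the anode: E°cell = +1.30 − (-1.64) = +2.94 V, n = 6.
Overall: Cr₂O₇²⁻(aq) + 14 H⁺(aq) + 2 Al(s) → 2 Cr³⁺(aq) + 7 H₂O(l) + 2 Al³⁺(aq)
Q = [Cr³⁺]^2·[Al³⁺]^2 / ([Cr₂O₇²⁻]·[H⁺]^14); log Q = 27.185.
E = E° − (0.0592/n) log Q = +2.94 − (0.0592/6)(27.185) = +2.672 V.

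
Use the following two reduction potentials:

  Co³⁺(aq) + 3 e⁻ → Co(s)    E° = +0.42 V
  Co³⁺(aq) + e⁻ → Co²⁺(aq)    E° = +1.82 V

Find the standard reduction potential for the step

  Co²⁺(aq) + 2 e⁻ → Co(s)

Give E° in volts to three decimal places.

-0.280 V

Sequential free energies add, so n₃E°₃ = n₁E°₁ + n₂E°₂.
With n₃ = 3, and the known step contributing 1×(+1.82) V, the unknown satisfies 2·E° = 3×(+0.42) − 1×(+1.82) = -0.560.
E° = -0.560 / 2 = -0.280 V.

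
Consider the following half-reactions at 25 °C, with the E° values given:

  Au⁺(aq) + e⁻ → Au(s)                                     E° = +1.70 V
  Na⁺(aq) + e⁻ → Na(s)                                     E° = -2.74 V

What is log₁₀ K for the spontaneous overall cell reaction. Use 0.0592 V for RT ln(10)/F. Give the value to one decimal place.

Cathode: Au⁺/Au; anode: Na⁺/Na. E°cell = +4.44 V, n = 1.
log K = nE°cell / 0.0592 = (1)(+4.44) / 0.0592 = 75.0.

75.0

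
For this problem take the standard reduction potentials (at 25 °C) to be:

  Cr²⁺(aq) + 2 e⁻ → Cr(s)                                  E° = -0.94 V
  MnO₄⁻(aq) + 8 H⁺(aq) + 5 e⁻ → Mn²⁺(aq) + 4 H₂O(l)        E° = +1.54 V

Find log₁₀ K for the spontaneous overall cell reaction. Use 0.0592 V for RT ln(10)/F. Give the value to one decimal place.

418.9

Cathode: MnO₄⁻/Mn²⁺; anode: Cr²⁺/Cr. E°cell = +2.48 V, n = 10.
log K = nE°cell / 0.0592 = (10)(+2.48) / 0.0592 = 418.9.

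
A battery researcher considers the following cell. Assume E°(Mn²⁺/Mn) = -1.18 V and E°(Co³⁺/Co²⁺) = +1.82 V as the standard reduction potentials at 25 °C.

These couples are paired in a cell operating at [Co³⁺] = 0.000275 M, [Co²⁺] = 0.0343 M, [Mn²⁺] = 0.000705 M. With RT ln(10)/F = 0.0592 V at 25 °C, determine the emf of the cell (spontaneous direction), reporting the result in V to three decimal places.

+2.969 V

Co³⁺/Co²⁺ is the cathode (higher E°), Mn²⁺/Mn the anode: E°cell = +1.82 − (-1.18) = +3.00 V, n = 2.
Overall: 2 Co³⁺(aq) + Mn(s) → 2 Co²⁺(aq) + Mn²⁺(aq)
Q = [Co²⁺]^2·[Mn²⁺] / ([Co³⁺]^2); log Q = 1.040.
E = E° − (0.0592/n) log Q = +3.00 − (0.0592/2)(1.040) = +2.969 V.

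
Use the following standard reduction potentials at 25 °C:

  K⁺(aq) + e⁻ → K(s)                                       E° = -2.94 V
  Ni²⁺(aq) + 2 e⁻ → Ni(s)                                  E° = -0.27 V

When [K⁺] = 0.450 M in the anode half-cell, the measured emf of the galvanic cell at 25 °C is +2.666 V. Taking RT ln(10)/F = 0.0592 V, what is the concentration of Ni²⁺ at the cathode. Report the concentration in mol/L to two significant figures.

0.15 M

Ni²⁺/Ni is the cathode, K⁺/K the anode: E°cell = +2.67 V, n = 2.
Overall reaction: Ni²⁺(aq) + 2 K(s) → Ni(s) + 2 K⁺(aq); Q = [K⁺]^2/[Ni²⁺]^1.
From E = E° − (0.0592/n) log Q: log Q = (E° − E)·n/0.0592 = (+2.67 − (+2.666))·2/0.0592 = 0.1351.
So 1·log[Ni²⁺] = 2·log(0.45) − log Q = -0.6936 − (0.1351) = -0.8287; [Ni²⁺] = 10^(-0.8287) ≈ 0.15 M.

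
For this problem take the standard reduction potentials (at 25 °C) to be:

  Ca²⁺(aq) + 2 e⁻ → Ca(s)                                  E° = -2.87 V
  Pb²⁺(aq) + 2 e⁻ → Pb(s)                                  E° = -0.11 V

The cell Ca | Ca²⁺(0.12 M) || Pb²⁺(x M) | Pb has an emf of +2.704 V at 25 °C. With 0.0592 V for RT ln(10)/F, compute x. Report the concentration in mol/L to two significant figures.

Pb²⁺/Pb is the cathode, Ca²⁺/Ca the anode: E°cell = +2.76 V, n = 2.
Overall reaction: Pb²⁺(aq) + Ca(s) → Pb(s) + Ca²⁺(aq); Q = [Ca²⁺]^1/[Pb²⁺]^1.
From E = E° − (0.0592/n) log Q: log Q = (E° − E)·n/0.0592 = (+2.76 − (+2.704))·2/0.0592 = 1.8919.
So 1·log[Pb²⁺] = 1·log(0.12) − log Q = -0.9208 − (1.8919) = -2.8127; [Pb²⁺] = 10^(-2.8127) ≈ 0.0015 M.

0.0015 M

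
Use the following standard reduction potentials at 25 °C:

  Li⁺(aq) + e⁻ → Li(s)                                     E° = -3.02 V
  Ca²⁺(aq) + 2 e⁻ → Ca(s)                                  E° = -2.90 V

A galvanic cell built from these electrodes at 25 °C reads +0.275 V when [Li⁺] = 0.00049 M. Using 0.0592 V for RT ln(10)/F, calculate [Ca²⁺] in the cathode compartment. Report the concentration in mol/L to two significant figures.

0.041 M

Ca²⁺/Ca is the cathode, Li⁺/Li the anode: E°cell = +0.12 V, n = 2.
Overall reaction: Ca²⁺(aq) + 2 Li(s) → Ca(s) + 2 Li⁺(aq); Q = [Li⁺]^2/[Ca²⁺]^1.
From E = E° − (0.0592/n) log Q: log Q = (E° − E)·n/0.0592 = (+0.12 − (+0.275))·2/0.0592 = -5.2365.
So 1·log[Ca²⁺] = 2·log(0.00049) − log Q = -6.6196 − (-5.2365) = -1.3831; [Ca²⁺] = 10^(-1.3831) ≈ 0.041 M.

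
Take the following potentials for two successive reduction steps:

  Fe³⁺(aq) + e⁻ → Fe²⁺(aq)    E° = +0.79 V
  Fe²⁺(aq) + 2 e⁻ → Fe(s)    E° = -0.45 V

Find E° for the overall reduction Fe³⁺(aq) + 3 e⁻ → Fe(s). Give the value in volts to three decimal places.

Standard free energies of sequential steps add: ΔG°₃ = ΔG°₁ + ΔG°₂, so n₃E°₃ = n₁E°₁ + n₂E°₂.
E°₃ = (1×+0.79 + 2×-0.45) / 3 = (-0.110) / 3 = -0.037 V.
E° values themselves are not directly additive — weighting by electron count is essential.

-0.037 V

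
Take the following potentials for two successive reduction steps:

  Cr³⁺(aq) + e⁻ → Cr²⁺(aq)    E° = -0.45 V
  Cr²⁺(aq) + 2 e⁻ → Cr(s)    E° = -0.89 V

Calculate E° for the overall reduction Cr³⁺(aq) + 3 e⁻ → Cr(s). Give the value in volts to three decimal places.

Adding the free-energy changes (−nFE°) of the two steps gives −n₃FE°₃ = −n₁FE°₁ − n₂FE°₂.
E°₃ = (1×-0.45 + 2×-0.89) / 3 = (-2.230) / 3 = -0.743 V.

-0.743 V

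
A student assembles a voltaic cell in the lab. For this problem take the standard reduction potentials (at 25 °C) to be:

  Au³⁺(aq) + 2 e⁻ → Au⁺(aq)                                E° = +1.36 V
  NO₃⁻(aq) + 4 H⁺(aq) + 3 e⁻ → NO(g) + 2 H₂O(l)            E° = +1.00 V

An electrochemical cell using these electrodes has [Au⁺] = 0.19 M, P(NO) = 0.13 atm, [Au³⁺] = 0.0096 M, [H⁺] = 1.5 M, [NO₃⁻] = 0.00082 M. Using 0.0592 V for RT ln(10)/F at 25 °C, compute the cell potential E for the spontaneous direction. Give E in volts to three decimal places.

+0.351 V

Au³⁺/Au⁺ is the cathode (higher E°), NO₃⁻/NO the anode: E°cell = +1.36 − (+1.00) = +0.36 V, n = 6.
Overall: 3 Au³⁺(aq) + 2 NO(g) + 4 H₂O(l) → 3 Au⁺(aq) + 2 NO₃⁻(aq) + 8 H⁺(aq)
Q = [Au⁺]^3·[NO₃⁻]^2·[H⁺]^8 / ([Au³⁺]^3·P(NO)^2); log Q = 0.898.
E = E° − (0.0592/n) log Q = +0.36 − (0.0592/6)(0.898) = +0.351 V.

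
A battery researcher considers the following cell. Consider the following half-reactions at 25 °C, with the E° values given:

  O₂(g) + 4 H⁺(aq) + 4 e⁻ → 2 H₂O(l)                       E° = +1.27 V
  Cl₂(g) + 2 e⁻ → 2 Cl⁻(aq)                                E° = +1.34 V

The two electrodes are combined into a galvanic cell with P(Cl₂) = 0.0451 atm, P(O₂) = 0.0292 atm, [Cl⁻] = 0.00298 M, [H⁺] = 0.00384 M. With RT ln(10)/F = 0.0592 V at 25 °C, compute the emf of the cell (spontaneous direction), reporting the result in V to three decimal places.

+0.345 V

Cl₂/Cl⁻ is the cathode (higher E°), O₂/H₂O the anode: E°cell = +1.34 − (+1.27) = +0.07 V, n = 4.
Overall: 2 Cl₂(g) + 2 H₂O(l) → 4 Cl⁻(aq) + O₂(g) + 4 H⁺(aq)
Q = [Cl⁻]^4·P(O₂)·[H⁺]^4 / (P(Cl₂)^2); log Q = -18.609.
E = E° − (0.0592/n) log Q = +0.07 − (0.0592/4)(-18.609) = +0.345 V.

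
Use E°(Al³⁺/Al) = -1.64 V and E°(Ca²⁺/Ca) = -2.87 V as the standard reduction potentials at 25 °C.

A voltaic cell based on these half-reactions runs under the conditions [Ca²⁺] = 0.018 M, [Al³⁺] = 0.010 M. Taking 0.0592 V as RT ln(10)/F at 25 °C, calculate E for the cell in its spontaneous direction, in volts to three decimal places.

Al³⁺/Al is the cathode (higher E°), Ca²⁺/Ca the anode: E°cell = -1.64 − (-2.87) = +1.23 V, n = 6.
Overall: 2 Al³⁺(aq) + 3 Ca(s) → 2 Al(s) + 3 Ca²⁺(aq)
Q = [Ca²⁺]^3 / ([Al³⁺]^2); log Q = -1.234.
E = E° − (0.0592/n) log Q = +1.23 − (0.0592/6)(-1.234) = +1.242 V.

+1.242 V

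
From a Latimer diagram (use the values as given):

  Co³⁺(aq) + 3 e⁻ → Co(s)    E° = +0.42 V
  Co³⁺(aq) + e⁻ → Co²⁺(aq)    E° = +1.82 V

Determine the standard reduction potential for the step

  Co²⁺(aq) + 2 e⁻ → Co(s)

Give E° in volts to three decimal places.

Sequential free energies add, so n₃E°₃ = n₁E°₁ + n₂E°₂.
With n₃ = 3, and the known step contributing 1×(+1.82) V, the unknown satisfies 2·E° = 3×(+0.42) − 1×(+1.82) = -0.560.
E° = -0.560 / 2 = -0.280 V.

-0.280 V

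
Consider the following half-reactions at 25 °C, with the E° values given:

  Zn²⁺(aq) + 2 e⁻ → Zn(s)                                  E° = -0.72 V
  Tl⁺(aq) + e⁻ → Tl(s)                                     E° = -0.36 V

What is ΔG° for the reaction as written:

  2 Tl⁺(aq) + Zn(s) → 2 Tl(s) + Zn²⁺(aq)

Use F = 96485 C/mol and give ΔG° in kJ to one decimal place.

As written, Tl⁺/Tl is reduced (cathode) and Zn²⁺/Zn is oxidised (anode), so E°cell = (-0.36) − (-0.72) = +0.36 V.
Balancing electrons gives n = 2.
ΔG° = −nFE° = −(2)(96485)(+0.36) = -69,469 J = -69.5 kJ.

-69.5 kJ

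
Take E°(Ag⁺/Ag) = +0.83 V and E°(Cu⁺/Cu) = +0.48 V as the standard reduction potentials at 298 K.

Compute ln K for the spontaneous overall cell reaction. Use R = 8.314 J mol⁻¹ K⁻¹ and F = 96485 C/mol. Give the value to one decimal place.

Cathode: Ag⁺/Ag; anode: Cu⁺/Cu. E°cell = (+0.83) − (+0.48) = +0.35 V, with n = 1.
ΔG° = −nFE° = −RT ln K, so ln K = nFE°/(RT) = (1)(96485)(+0.35) / ((8.314)(298)) = 13.630.

13.6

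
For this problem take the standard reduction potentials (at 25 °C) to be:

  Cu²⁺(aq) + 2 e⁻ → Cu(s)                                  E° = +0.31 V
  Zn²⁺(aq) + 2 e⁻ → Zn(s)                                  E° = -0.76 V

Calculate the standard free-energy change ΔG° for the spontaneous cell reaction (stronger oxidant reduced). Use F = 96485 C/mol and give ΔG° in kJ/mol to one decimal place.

Cu²⁺/Cu (E° = +0.31 V) is the cathode; Zn²⁺/Zn (E° = -0.76 V) is the anode, so E°cell = +1.07 V.
Balancing electrons gives n = 2 (lcm of 2 and 2).
ΔG° = −nFE° = −(2)(96485)(+1.07) = -206,478 J = -206.5 kJ/mol.

-206.5 kJ/mol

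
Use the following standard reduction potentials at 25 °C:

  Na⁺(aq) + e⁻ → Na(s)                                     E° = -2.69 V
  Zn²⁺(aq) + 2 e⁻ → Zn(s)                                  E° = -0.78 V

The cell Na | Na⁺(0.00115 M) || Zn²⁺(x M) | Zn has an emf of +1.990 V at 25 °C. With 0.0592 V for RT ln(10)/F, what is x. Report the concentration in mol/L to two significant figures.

Zn²⁺/Zn is the cathode, Na⁺/Na the anode: E°cell = +1.91 V, n = 2.
Overall reaction: Zn²⁺(aq) + 2 Na(s) → Zn(s) + 2 Na⁺(aq); Q = [Na⁺]^2/[Zn²⁺]^1.
From E = E° − (0.0592/n) log Q: log Q = (E° − E)·n/0.0592 = (+1.91 − (+1.990))·2/0.0592 = -2.7027.
So 1·log[Zn²⁺] = 2·log(0.00115) − log Q = -5.8786 − (-2.7027) = -3.1759; [Zn²⁺] = 10^(-3.1759) ≈ 0.00067 M.

0.00067 M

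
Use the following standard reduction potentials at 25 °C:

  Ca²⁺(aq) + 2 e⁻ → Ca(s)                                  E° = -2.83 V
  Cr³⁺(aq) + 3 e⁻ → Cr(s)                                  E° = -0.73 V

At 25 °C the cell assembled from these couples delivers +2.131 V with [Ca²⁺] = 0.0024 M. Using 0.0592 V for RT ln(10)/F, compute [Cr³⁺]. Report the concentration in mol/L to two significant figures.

Cr³⁺/Cr is the cathode, Ca²⁺/Ca the anode: E°cell = +2.10 V, n = 6.
Overall reaction: 2 Cr³⁺(aq) + 3 Ca(s) → 2 Cr(s) + 3 Ca²⁺(aq); Q = [Ca²⁺]^3/[Cr³⁺]^2.
From E = E° − (0.0592/n) log Q: log Q = (E° − E)·n/0.0592 = (+2.10 − (+2.131))·6/0.0592 = -3.1419.
So 2·log[Cr³⁺] = 3·log(0.0024) − log Q = -7.8594 − (-3.1419) = -4.7175; log[Cr³⁺] = -4.7175 / 2 = -2.3588; [Cr³⁺] = 10^(-2.3588) ≈ 0.0044 M.

0.0044 M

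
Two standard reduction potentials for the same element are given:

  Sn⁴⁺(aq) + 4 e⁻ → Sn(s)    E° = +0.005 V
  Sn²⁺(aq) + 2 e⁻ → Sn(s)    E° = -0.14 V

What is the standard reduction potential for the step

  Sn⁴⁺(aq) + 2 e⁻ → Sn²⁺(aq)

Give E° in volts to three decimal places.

+0.150 V

Sequential free energies add, so n₃E°₃ = n₁E°₁ + n₂E°₂.
With n₃ = 4, and the known step contributing 2×(-0.14) V, the unknown satisfies 2·E° = 4×(+0.005) − 2×(-0.14) = +0.300.
E° = +0.300 / 2 = +0.150 V.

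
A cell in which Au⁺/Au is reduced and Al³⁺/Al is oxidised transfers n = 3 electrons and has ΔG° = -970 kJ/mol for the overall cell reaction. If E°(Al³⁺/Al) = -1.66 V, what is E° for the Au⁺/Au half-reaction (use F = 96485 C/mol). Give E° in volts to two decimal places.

E°cell = −ΔG°/(nF) = −(-970×10³)/((3)(96485)) = +3.351 V.
Since Au⁺/Au is the cathode and Al³⁺/Al the anode, E°cell = E°(Au⁺/Au) − E°(Al³⁺/Al).
So E°(Au⁺/Au) = E°cell + E°(Al³⁺/Al) = +3.351 + (-1.66) = +1.69 V.

+1.69 V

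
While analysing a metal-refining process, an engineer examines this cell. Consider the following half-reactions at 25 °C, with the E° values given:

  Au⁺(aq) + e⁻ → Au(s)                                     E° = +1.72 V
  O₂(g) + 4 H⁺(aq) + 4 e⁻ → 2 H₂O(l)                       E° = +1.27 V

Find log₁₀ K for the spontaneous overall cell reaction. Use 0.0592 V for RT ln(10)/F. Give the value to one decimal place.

30.4

Cathode: Au⁺/Au; anode: O₂/H₂O. E°cell = +0.45 V, n = 4.
log K = nE°cell / 0.0592 = (4)(+0.45) / 0.0592 = 30.4.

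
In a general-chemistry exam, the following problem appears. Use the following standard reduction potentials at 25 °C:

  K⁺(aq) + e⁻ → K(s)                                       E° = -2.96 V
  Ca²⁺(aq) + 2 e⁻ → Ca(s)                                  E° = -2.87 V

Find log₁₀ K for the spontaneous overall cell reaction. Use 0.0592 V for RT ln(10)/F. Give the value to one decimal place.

3.0

Cathode: Ca²⁺/Ca; anode: K⁺/K. E°cell = +0.09 V, n = 2.
log K = nE°cell / 0.0592 = (2)(+0.09) / 0.0592 = 3.0.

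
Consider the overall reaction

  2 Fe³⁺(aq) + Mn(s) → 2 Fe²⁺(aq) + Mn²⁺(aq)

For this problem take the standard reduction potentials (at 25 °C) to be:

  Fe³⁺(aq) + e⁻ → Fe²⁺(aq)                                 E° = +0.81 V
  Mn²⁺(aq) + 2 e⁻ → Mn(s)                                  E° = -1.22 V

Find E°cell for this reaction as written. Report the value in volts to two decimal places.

The Fe³⁺/Fe²⁺ couple has the higher reduction potential, so it is the cathode; Mn²⁺/Mn is oxidised at the anode.
E°cell = E°(cathode) − E°(anode) = (+0.81) − (-1.22) = +2.03 V.

+2.03 V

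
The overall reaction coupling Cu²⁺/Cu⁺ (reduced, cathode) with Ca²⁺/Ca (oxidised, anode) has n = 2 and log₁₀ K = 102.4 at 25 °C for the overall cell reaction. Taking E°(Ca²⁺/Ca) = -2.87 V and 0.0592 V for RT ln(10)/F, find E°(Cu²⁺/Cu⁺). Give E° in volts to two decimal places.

E°cell = (0.0592/n)·log K = (0.0592/2)(102.4) = +3.031 V.
Since Cu²⁺/Cu⁺ is the cathode and Ca²⁺/Ca the anode, E°cell = E°(Cu²⁺/Cu⁺) − E°(Ca²⁺/Ca).
So E°(Cu²⁺/Cu⁺) = E°cell + E°(Ca²⁺/Ca) = +3.031 + (-2.87) = +0.16 V.

+0.16 V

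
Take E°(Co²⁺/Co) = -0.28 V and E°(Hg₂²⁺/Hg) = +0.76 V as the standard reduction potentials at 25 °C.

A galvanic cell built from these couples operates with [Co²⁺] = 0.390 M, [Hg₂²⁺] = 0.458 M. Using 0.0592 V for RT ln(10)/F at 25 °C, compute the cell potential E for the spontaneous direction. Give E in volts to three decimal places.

Hg₂²⁺/Hg is the cathode (higher E°), Co²⁺/Co the anode: E°cell = +0.76 − (-0.28) = +1.04 V, n = 2.
Overall: Hg₂²⁺(aq) + Co(s) → 2 Hg(l) + Co²⁺(aq)
Q = [Co²⁺] / ([Hg₂²⁺]); log Q = -0.070.
E = E° − (0.0592/n) log Q = +1.04 − (0.0592/2)(-0.070) = +1.042 V.

+1.042 V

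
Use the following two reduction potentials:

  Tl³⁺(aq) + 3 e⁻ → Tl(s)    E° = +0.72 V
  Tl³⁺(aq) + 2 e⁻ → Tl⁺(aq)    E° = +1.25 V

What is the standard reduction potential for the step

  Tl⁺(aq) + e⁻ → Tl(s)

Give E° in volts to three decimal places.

-0.340 V

Sequential free energies add, so n₃E°₃ = n₁E°₁ + n₂E°₂.
With n₃ = 3, and the known step contributing 2×(+1.25) V, the unknown satisfies 1·E° = 3×(+0.72) − 2×(+1.25) = -0.340.
E° = -0.340 / 1 = -0.340 V.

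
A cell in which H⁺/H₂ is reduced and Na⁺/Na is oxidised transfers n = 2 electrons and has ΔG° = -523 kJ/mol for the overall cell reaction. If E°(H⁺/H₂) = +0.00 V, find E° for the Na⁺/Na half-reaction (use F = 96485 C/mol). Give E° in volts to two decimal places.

-2.71 V

E°cell = −ΔG°/(nF) = −(-523×10³)/((2)(96485)) = +2.710 V.
Since H⁺/H₂ is the cathode and Na⁺/Na the anode, E°cell = E°(H⁺/H₂) − E°(Na⁺/Na).
So E°(Na⁺/Na) = E°(H⁺/H₂) − E°cell = (+0.00) − (+2.710) = -2.71 V.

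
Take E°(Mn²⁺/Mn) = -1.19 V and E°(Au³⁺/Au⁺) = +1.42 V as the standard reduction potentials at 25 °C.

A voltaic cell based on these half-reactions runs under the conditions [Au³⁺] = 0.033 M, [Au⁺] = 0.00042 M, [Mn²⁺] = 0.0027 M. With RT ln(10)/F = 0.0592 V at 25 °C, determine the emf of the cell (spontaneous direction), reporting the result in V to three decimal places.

+2.742 V

Au³⁺/Au⁺ is the cathode (higher E°), Mn²⁺/Mn the anode: E°cell = +1.42 − (-1.19) = +2.61 V, n = 2.
Overall: Au³⁺(aq) + Mn(s) → Au⁺(aq) + Mn²⁺(aq)
Q = [Au⁺]·[Mn²⁺] / ([Au³⁺]); log Q = -4.464.
E = E° − (0.0592/n) log Q = +2.61 − (0.0592/2)(-4.464) = +2.742 V.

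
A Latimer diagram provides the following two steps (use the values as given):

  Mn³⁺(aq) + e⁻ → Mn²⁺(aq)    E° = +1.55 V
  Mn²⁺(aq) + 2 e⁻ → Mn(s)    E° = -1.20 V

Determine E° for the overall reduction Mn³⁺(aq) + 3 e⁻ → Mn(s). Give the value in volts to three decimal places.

-0.283 V

Adding the free-energy changes (−nFE°) of the two steps gives −n₃FE°₃ = −n₁FE°₁ − n₂FE°₂.
E°₃ = (1×+1.55 + 2×-1.20) / 3 = (-0.850) / 3 = -0.283 V.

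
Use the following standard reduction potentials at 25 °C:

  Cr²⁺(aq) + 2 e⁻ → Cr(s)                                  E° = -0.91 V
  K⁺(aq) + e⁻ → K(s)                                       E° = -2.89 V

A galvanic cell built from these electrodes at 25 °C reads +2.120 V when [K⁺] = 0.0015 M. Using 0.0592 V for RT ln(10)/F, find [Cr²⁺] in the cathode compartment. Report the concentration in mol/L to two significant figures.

Cr²⁺/Cr is the cathode, K⁺/K the anode: E°cell = +1.98 V, n = 2.
Overall reaction: Cr²⁺(aq) + 2 K(s) → Cr(s) + 2 K⁺(aq); Q = [K⁺]^2/[Cr²⁺]^1.
From E = E° − (0.0592/n) log Q: log Q = (E° − E)·n/0.0592 = (+1.98 − (+2.120))·2/0.0592 = -4.7297.
So 1·log[Cr²⁺] = 2·log(0.0015) − log Q = -5.6478 − (-4.7297) = -0.9181; [Cr²⁺] = 10^(-0.9181) ≈ 0.12 M.

0.12 M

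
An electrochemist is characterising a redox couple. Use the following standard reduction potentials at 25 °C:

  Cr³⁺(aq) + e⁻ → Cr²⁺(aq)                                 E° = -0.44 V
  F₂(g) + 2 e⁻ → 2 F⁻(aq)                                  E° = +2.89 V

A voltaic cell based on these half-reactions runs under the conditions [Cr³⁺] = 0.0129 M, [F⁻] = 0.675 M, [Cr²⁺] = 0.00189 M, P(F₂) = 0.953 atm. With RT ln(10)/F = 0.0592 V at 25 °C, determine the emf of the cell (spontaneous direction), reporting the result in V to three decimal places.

+3.290 V

F₂/F⁻ is the cathode (higher E°), Cr³⁺/Cr²⁺ the anode: E°cell = +2.89 − (-0.44) = +3.33 V, n = 2.
Overall: F₂(g) + 2 Cr²⁺(aq) → 2 F⁻(aq) + 2 Cr³⁺(aq)
Q = [F⁻]^2·[Cr³⁺]^2 / (P(F₂)·[Cr²⁺]^2); log Q = 1.348.
E = E° − (0.0592/n) log Q = +3.33 − (0.0592/2)(1.348) = +3.290 V.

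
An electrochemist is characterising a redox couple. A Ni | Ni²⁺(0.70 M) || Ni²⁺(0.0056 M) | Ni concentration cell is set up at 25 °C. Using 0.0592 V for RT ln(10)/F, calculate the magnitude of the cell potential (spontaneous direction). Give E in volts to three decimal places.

For a concentration cell E°cell = 0. The 0.70 M side is the cathode (reduction is favoured where [Ni²⁺] is higher).
With n = 2, E = −(0.0592/2) log([Ni²⁺]ₐₙ/[Ni²⁺]꜀ₐₜ) = −(0.0592/2) log(0.0056/0.7) = −(0.0592/2)(-2.097) = +0.062 V.

+0.062 V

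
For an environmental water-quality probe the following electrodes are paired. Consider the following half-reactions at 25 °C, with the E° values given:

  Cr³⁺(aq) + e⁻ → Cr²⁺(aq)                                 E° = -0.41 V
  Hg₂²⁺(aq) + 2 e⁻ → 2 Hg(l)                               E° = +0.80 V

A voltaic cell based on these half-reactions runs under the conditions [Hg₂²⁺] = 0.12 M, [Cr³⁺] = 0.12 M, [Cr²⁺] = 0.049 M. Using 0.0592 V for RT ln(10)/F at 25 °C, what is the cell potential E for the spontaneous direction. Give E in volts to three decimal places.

Hg₂²⁺/Hg is the cathode (higher E°), Cr³⁺/Cr²⁺ the anode: E°cell = +0.80 − (-0.41) = +1.21 V, n = 2.
Overall: Hg₂²⁺(aq) + 2 Cr²⁺(aq) → 2 Hg(l) + 2 Cr³⁺(aq)
Q = [Cr³⁺]^2 / ([Hg₂²⁺]·[Cr²⁺]^2); log Q = 1.699.
E = E° − (0.0592/n) log Q = +1.21 − (0.0592/2)(1.699) = +1.160 V.

+1.160 V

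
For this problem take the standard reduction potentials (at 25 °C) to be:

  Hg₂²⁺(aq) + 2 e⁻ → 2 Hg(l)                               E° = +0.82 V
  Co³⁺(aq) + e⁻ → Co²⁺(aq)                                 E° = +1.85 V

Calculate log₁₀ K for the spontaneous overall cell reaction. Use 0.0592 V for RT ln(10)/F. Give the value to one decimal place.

34.8

Cathode: Co³⁺/Co²⁺; anode: Hg₂²⁺/Hg. E°cell = +1.03 V, n = 2.
log K = nE°cell / 0.0592 = (2)(+1.03) / 0.0592 = 34.8.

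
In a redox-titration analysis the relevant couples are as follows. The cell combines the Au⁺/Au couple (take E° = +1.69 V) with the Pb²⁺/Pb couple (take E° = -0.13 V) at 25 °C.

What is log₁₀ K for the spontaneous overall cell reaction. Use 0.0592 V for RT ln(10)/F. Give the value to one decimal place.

Cathode: Au⁺/Au; anode: Pb²⁺/Pb. E°cell = +1.82 V, n = 2.
log K = nE°cell / 0.0592 = (2)(+1.82) / 0.0592 = 61.5.

61.5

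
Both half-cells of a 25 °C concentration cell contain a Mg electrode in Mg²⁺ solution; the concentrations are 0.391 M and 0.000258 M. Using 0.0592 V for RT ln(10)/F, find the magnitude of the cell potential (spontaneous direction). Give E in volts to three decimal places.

For a concentration cell E°cell = 0. The 0.391 M side is the cathode (reduction is favoured where [Mg²⁺] is higher).
With n = 2, E = −(0.0592/2) log([Mg²⁺]ₐₙ/[Mg²⁺]꜀ₐₜ) = −(0.0592/2) log(0.000258/0.391) = −(0.0592/2)(-3.181) = +0.094 V.

+0.094 V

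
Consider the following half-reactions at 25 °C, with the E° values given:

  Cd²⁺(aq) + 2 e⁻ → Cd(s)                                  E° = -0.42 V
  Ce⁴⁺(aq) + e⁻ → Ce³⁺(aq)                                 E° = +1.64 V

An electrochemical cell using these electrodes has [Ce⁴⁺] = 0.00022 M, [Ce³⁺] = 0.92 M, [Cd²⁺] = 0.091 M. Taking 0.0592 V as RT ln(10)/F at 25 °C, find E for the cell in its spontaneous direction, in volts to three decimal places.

+1.876 V

Ce⁴⁺/Ce³⁺ is the cathode (higher E°), Cd²⁺/Cd the anode: E°cell = +1.64 − (-0.42) = +2.06 V, n = 2.
Overall: 2 Ce⁴⁺(aq) + Cd(s) → 2 Ce³⁺(aq) + Cd²⁺(aq)
Q = [Ce³⁺]^2·[Cd²⁺] / ([Ce⁴⁺]^2); log Q = 6.202.
E = E° − (0.0592/n) log Q = +2.06 − (0.0592/2)(6.202) = +1.876 V.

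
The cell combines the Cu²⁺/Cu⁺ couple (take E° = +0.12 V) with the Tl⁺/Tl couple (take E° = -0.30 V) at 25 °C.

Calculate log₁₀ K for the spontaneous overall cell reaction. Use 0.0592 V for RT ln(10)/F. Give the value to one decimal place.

Cathode: Cu²⁺/Cu⁺; anode: Tl⁺/Tl. E°cell = +0.42 V, n = 1.
log K = nE°cell / 0.0592 = (1)(+0.42) / 0.0592 = 7.1.

7.1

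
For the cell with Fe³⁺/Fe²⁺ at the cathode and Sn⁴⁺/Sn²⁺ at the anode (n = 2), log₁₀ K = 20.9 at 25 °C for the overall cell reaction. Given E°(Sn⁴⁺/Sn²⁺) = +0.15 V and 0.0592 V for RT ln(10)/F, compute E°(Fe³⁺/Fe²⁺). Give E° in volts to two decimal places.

+0.77 V

E°cell = (0.0592/n)·log K = (0.0592/2)(20.9) = +0.619 V.
Since Fe³⁺/Fe²⁺ is the cathode and Sn⁴⁺/Sn²⁺ the anode, E°cell = E°(Fe³⁺/Fe²⁺) − E°(Sn⁴⁺/Sn²⁺).
So E°(Fe³⁺/Fe²⁺) = E°cell + E°(Sn⁴⁺/Sn²⁺) = +0.619 + (+0.15) = +0.77 V.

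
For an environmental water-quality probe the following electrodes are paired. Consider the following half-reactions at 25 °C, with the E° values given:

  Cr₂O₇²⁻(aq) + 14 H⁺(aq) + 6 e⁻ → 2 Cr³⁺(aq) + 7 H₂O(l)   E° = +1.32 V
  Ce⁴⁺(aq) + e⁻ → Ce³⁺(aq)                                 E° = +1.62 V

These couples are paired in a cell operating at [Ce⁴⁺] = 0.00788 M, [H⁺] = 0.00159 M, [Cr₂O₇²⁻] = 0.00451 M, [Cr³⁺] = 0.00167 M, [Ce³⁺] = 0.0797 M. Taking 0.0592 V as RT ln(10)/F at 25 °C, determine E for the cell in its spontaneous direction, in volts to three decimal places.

Ce⁴⁺/Ce³⁺ is the cathode (higher E°), Cr₂O₇²⁻/Cr³⁺ the anode: E°cell = +1.62 − (+1.32) = +0.30 V, n = 6.
Overall: 6 Ce⁴⁺(aq) + 2 Cr³⁺(aq) + 7 H₂O(l) → 6 Ce³⁺(aq) + Cr₂O₇²⁻(aq) + 14 H⁺(aq)
Q = [Ce³⁺]^6·[Cr₂O₇²⁻]·[H⁺]^14 / ([Ce⁴⁺]^6·[Cr³⁺]^2); log Q = -29.942.
E = E° − (0.0592/n) log Q = +0.30 − (0.0592/6)(-29.942) = +0.595 V.

+0.595 V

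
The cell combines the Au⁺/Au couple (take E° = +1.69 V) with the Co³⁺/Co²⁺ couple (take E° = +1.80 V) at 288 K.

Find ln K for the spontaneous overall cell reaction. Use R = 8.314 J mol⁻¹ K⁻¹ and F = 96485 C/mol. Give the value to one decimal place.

4.4

Cathode: Co³⁺/Co²⁺; anode: Au⁺/Au. E°cell = (+1.80) − (+1.69) = +0.11 V, with n = 1.
ΔG° = −nFE° = −RT ln K, so ln K = nFE°/(RT) = (1)(96485)(+0.11) / ((8.314)(288)) = 4.433.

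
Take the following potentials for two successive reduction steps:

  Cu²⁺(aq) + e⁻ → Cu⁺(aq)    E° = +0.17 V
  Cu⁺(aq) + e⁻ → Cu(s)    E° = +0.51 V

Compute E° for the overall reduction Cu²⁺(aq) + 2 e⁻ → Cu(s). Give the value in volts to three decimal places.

+0.340 V

Since ΔG° = −nFE° is additive over sequential reductions, n₃E°₃ = n₁E°₁ + n₂E°₂.
E°₃ = (1×+0.17 + 1×+0.51) / 2 = (+0.680) / 2 = +0.340 V.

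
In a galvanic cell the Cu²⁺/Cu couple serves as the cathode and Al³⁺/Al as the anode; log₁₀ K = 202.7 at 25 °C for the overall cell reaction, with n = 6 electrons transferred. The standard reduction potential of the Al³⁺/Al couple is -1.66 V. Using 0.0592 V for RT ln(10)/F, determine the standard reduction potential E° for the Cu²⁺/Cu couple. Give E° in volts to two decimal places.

E°cell = (0.0592/n)·log K = (0.0592/6)(202.7) = +2.000 V.
Since Cu²⁺/Cu is the cathode and Al³⁺/Al the anode, E°cell = E°(Cu²⁺/Cu) − E°(Al³⁺/Al).
So E°(Cu²⁺/Cu) = E°cell + E°(Al³⁺/Al) = +2.000 + (-1.66) = +0.34 V.

+0.34 V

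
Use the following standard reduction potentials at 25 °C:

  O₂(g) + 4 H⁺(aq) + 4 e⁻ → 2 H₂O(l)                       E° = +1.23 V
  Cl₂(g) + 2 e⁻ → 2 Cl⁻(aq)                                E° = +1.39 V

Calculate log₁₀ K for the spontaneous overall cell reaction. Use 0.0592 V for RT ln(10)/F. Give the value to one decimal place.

Cathode: Cl₂/Cl⁻; anode: O₂/H₂O. E°cell = +0.16 V, n = 4.
log K = nE°cell / 0.0592 = (4)(+0.16) / 0.0592 = 10.8.

10.8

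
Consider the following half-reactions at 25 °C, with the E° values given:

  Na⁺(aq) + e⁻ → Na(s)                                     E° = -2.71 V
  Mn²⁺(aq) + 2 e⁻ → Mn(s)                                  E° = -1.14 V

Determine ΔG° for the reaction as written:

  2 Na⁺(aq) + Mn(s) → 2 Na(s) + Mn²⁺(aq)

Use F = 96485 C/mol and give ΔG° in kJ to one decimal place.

+303.0 kJ

As written, Na⁺/Na is reduced (cathode) and Mn²⁺/Mn is oxidised (anode), so E°cell = (-2.71) − (-1.14) = -1.57 V.
Balancing electrons gives n = 2.
ΔG° = −nFE° = −(2)(96485)(-1.57) = 302,963 J = +303.0 kJ.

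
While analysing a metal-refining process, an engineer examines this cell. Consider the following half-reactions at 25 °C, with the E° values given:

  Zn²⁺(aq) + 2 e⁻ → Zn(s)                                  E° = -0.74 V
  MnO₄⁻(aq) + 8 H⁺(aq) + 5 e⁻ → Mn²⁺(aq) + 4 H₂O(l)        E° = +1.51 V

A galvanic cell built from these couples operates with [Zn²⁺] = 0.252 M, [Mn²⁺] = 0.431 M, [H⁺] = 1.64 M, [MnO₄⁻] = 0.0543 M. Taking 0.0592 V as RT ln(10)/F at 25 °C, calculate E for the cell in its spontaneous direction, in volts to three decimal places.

+2.277 V

MnO₄⁻/Mn²⁺ is the cathode (higher E°), Zn²⁺/Zn the anode: E°cell = +1.51 − (-0.74) = +2.25 V, n = 10.
Overall: 2 MnO₄⁻(aq) + 16 H⁺(aq) + 5 Zn(s) → 2 Mn²⁺(aq) + 8 H₂O(l) + 5 Zn²⁺(aq)
Q = [Mn²⁺]^2·[Zn²⁺]^5 / ([MnO₄⁻]^2·[H⁺]^16); log Q = -4.631.
E = E° − (0.0592/n) log Q = +2.25 − (0.0592/10)(-4.631) = +2.277 V.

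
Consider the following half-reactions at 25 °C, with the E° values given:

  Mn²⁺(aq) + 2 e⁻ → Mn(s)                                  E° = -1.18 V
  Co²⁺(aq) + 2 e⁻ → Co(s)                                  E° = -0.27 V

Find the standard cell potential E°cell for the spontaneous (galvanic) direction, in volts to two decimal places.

The Co²⁺/Co couple has the higher reduction potential, so it is the cathode; Mn²⁺/Mn is oxidised at the anode.
E°cell = E°(cathode) − E°(anode) = (-0.27) − (-1.18) = +0.91 V.

+0.91 V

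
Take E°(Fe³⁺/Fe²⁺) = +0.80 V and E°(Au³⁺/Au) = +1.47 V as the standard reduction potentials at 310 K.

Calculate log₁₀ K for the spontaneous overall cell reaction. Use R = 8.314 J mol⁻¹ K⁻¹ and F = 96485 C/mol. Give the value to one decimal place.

Cathode: Au³⁺/Au; anode: Fe³⁺/Fe²⁺. E°cell = (+1.47) − (+0.80) = +0.67 V, with n = 3.
ΔG° = −nFE° = −RT ln K, so ln K = nFE°/(RT) = (3)(96485)(+0.67) / ((8.314)(310)) = 75.246.
log₁₀ K = 75.246 / ln 10 = 32.7.

32.7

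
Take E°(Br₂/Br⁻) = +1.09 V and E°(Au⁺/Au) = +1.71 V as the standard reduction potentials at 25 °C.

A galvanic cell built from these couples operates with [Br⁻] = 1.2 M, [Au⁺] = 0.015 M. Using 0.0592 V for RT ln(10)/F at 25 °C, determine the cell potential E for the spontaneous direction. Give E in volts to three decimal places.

+0.517 V

Au⁺/Au is the cathode (higher E°), Br₂/Br⁻ the anode: E°cell = +1.71 − (+1.09) = +0.62 V, n = 2.
Overall: 2 Au⁺(aq) + 2 Br⁻(aq) → 2 Au(s) + Br₂(l)
Q = 1 / ([Au⁺]^2·[Br⁻]^2); log Q = 3.489.
E = E° − (0.0592/n) log Q = +0.62 − (0.0592/2)(3.489) = +0.517 V.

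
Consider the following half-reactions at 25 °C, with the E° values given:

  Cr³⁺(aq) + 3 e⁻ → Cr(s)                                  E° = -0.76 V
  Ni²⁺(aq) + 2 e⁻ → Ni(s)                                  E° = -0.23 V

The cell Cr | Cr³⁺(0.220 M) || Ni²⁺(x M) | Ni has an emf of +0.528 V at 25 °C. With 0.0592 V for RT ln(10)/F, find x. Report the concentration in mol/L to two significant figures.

Ni²⁺/Ni is the cathode, Cr³⁺/Cr the anode: E°cell = +0.53 V, n = 6.
Overall reaction: 3 Ni²⁺(aq) + 2 Cr(s) → 3 Ni(s) + 2 Cr³⁺(aq); Q = [Cr³⁺]^2/[Ni²⁺]^3.
From E = E° − (0.0592/n) log Q: log Q = (E° − E)·n/0.0592 = (+0.53 − (+0.528))·6/0.0592 = 0.2027.
So 3·log[Ni²⁺] = 2·log(0.22) − log Q = -1.3152 − (0.2027) = -1.5179; log[Ni²⁺] = -1.5179 / 3 = -0.5060; [Ni²⁺] = 10^(-0.5060) ≈ 0.31 M.

0.31 M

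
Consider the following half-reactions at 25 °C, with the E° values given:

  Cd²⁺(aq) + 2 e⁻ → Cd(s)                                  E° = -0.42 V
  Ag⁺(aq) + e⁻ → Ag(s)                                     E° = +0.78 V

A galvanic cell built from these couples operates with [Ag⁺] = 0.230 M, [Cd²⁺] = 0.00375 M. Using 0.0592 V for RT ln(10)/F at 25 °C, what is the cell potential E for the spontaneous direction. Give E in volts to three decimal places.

Ag⁺/Ag is the cathode (higher E°), Cd²⁺/Cd the anode: E°cell = +0.78 − (-0.42) = +1.20 V, n = 2.
Overall: 2 Ag⁺(aq) + Cd(s) → 2 Ag(s) + Cd²⁺(aq)
Q = [Cd²⁺] / ([Ag⁺]^2); log Q = -1.149.
E = E° − (0.0592/n) log Q = +1.20 − (0.0592/2)(-1.149) = +1.234 V.

+1.234 V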